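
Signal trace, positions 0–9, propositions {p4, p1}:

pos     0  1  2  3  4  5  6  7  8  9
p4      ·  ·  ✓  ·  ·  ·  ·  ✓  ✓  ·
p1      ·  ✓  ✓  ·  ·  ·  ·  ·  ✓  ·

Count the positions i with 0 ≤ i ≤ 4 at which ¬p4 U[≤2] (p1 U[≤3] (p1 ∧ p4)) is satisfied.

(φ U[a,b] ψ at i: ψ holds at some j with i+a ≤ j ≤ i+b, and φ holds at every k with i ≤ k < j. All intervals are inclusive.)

3

Evaluate at each i in [0,4]:
  i=0: ✓ (rhs at j=1; lhs holds on [0,0])
  i=1: ✓ (rhs at j=1)
  i=2: ✓ (rhs at j=2)
  i=3: ✗ (no rhs in [3,5])
  i=4: ✗ (no rhs in [4,6])
Positions where it holds: {0, 1, 2} → 3.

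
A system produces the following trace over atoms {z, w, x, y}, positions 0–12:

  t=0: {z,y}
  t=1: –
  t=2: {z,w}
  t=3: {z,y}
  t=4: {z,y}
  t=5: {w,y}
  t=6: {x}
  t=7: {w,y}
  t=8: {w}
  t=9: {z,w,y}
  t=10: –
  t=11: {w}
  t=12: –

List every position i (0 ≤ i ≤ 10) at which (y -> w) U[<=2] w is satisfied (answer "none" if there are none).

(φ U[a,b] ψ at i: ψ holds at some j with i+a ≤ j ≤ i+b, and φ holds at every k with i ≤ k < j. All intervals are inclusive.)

1, 2, 5, 6, 7, 8, 9, 10

Evaluate at each i in [0,10]:
  i=0: ✗ (lhs fails at k=0 before rhs at j=2)
  i=1: ✓ (rhs at j=2; lhs holds on [1,1])
  i=2: ✓ (rhs at j=2)
  i=3: ✗ (lhs fails at k=3 before rhs at j=5)
  i=4: ✗ (lhs fails at k=4 before rhs at j=5)
  i=5: ✓ (rhs at j=5)
  i=6: ✓ (rhs at j=7; lhs holds on [6,6])
  i=7: ✓ (rhs at j=7)
  i=8: ✓ (rhs at j=8)
  i=9: ✓ (rhs at j=9)
  i=10: ✓ (rhs at j=11; lhs holds on [10,10])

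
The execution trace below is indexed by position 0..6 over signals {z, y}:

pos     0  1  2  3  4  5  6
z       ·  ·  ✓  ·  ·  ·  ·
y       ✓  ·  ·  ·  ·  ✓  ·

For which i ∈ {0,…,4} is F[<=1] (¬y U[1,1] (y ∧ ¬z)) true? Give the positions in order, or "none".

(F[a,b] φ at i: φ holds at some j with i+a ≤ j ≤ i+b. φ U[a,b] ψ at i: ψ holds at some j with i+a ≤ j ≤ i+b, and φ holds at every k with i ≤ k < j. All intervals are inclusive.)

3, 4

Evaluate at each i in [0,4]:
  i=0: ✗ (none in [0,1])
  i=1: ✗ (none in [1,2])
  i=2: ✗ (none in [2,3])
  i=3: ✓ (witness j=4)
  i=4: ✓ (witness j=4)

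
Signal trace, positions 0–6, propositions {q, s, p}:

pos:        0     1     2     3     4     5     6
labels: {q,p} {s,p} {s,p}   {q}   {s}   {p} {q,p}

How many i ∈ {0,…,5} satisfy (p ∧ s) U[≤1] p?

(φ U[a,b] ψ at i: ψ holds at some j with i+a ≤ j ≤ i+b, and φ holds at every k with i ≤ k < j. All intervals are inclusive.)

Evaluate at each i in [0,5]:
  i=0: ✓ (rhs at j=0)
  i=1: ✓ (rhs at j=1)
  i=2: ✓ (rhs at j=2)
  i=3: ✗ (no rhs in [3,4])
  i=4: ✗ (lhs fails at k=4 before rhs at j=5)
  i=5: ✓ (rhs at j=5)
Positions where it holds: {0, 1, 2, 5} → 4.

4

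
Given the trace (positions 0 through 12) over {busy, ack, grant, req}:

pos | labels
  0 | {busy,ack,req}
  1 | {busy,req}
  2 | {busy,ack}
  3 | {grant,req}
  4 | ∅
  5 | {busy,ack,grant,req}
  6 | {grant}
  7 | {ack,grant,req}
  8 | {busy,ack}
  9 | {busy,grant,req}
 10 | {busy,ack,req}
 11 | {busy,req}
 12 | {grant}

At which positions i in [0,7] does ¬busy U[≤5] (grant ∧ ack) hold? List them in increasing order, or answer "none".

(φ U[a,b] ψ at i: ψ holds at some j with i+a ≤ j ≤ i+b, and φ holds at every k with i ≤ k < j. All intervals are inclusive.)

3, 4, 5, 6, 7

Evaluate at each i in [0,7]:
  i=0: ✗ (lhs fails at k=0 before rhs at j=5)
  i=1: ✗ (lhs fails at k=1 before rhs at j=5)
  i=2: ✗ (lhs fails at k=2 before rhs at j=5)
  i=3: ✓ (rhs at j=5; lhs holds on [3,4])
  i=4: ✓ (rhs at j=5; lhs holds on [4,4])
  i=5: ✓ (rhs at j=5)
  i=6: ✓ (rhs at j=7; lhs holds on [6,6])
  i=7: ✓ (rhs at j=7)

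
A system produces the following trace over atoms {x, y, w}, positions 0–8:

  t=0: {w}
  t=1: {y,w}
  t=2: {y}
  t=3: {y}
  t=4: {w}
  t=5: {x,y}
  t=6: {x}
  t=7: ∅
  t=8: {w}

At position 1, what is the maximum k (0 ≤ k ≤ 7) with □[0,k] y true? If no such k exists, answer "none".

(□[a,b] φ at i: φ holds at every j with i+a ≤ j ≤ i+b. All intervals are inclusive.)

y must hold from j=1 onward; find where it first fails.
  j=1: holds
  j=2: holds
  j=3: holds
  j=4: fails
Holds on [1,3], so largest k = 2.

2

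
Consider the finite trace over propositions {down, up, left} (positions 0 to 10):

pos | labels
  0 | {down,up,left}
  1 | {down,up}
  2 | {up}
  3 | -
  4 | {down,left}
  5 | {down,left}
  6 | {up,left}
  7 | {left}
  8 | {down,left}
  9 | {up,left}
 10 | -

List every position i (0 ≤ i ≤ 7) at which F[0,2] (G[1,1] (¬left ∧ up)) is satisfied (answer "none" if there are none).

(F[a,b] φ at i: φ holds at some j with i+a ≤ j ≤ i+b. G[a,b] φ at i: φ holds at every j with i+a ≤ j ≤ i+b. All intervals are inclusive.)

0, 1

Evaluate at each i in [0,7]:
  i=0: ✓ (witness j=0)
  i=1: ✓ (witness j=1)
  i=2: ✗ (none in [2,4])
  i=3: ✗ (none in [3,5])
  i=4: ✗ (none in [4,6])
  i=5: ✗ (none in [5,7])
  i=6: ✗ (none in [6,8])
  i=7: ✗ (none in [7,9])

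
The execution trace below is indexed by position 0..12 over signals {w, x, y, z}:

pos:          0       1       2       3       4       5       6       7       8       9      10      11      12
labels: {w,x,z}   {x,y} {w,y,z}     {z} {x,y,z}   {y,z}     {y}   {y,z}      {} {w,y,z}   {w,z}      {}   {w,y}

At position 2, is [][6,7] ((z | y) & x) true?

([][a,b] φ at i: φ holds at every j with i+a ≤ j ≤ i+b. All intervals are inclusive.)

Check ((z | y) & x) at every j in [8,9]:
  j=8: false
  j=9: false
Fails at j=8 → formula fails.

Does not hold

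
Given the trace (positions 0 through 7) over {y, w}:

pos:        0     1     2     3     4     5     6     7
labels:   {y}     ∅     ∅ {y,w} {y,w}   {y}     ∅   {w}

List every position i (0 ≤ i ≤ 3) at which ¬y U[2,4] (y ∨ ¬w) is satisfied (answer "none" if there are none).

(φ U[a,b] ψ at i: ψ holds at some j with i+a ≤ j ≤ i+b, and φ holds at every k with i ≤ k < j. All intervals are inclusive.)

Evaluate at each i in [0,3]:
  i=0: ✗ (lhs fails at k=0 before rhs at j=2)
  i=1: ✓ (rhs at j=3; lhs holds on [1,2])
  i=2: ✗ (lhs fails at k=3 before rhs at j=4)
  i=3: ✗ (lhs fails at k=3 before rhs at j=5)

1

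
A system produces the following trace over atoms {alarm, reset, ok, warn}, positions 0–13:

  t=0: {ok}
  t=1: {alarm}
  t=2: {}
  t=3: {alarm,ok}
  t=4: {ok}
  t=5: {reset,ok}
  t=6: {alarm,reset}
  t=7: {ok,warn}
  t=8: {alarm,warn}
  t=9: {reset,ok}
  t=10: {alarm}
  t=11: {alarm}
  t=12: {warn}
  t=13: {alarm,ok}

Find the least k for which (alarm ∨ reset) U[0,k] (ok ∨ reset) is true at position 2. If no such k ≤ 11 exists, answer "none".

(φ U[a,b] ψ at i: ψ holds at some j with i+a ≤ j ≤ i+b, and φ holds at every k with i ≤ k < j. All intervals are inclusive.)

none

Need earliest j ≥ 2 with (ok ∨ reset), and (alarm ∨ reset) at every k in [2,j-1].
  j=2: rhs fails.
  j=3: rhs holds but lhs fails at k=2.
  j=4: rhs holds but lhs fails at k=2.
  j=5: rhs holds but lhs fails at k=2.
  j=6: rhs holds but lhs fails at k=2.
  j=7: rhs holds but lhs fails at k=2.
  j=8: rhs fails.
  j=9: rhs holds but lhs fails at k=2.
  j=10: rhs fails.
  j=11: rhs fails.
  j=12: rhs fails.
  j=13: rhs holds but lhs fails at k=2.
No witness within the range → none.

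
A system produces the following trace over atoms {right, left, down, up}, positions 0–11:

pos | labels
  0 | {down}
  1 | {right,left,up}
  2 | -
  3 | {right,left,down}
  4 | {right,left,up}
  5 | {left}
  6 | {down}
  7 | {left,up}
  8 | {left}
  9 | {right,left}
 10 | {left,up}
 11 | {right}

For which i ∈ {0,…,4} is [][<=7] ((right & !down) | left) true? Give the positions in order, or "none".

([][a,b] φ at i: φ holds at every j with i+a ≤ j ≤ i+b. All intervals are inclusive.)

none

Evaluate at each i in [0,4]:
  i=0: ✗ (fails at j=0)
  i=1: ✗ (fails at j=2)
  i=2: ✗ (fails at j=2)
  i=3: ✗ (fails at j=6)
  i=4: ✗ (fails at j=6)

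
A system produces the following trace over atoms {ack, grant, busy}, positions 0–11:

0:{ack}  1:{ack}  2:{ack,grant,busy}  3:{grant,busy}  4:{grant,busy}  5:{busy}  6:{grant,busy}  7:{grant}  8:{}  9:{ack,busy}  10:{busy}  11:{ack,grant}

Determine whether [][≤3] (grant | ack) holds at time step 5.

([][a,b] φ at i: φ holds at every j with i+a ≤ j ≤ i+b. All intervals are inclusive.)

Check (grant | ack) at every j in [5,8]:
  j=5: false
  j=6: true
  j=7: true
  j=8: false
Fails at j=5 → formula fails.

No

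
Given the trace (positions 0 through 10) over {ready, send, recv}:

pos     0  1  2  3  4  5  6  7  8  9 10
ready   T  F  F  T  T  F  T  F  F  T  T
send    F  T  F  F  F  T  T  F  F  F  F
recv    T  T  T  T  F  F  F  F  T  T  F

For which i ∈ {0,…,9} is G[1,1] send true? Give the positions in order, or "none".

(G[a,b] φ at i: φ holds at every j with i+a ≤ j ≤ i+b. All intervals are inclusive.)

Evaluate at each i in [0,9]:
  i=0: ✓ (all of [1,1])
  i=1: ✗ (fails at j=2)
  i=2: ✗ (fails at j=3)
  i=3: ✗ (fails at j=4)
  i=4: ✓ (all of [5,5])
  i=5: ✓ (all of [6,6])
  i=6: ✗ (fails at j=7)
  i=7: ✗ (fails at j=8)
  i=8: ✗ (fails at j=9)
  i=9: ✗ (fails at j=10)

0, 4, 5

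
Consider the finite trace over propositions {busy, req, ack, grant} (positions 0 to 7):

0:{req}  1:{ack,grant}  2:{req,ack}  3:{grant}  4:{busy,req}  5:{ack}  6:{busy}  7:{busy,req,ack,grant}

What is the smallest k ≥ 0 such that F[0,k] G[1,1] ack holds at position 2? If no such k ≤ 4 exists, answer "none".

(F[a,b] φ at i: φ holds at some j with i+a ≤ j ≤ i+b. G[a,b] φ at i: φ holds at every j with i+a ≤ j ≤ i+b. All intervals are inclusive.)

Scan j = 2,3,… for G[1,1] ack:
  j=2: fails
  j=3: fails
  j=4: holds
First hit at j=4, so smallest k = 4-2 = 2.

2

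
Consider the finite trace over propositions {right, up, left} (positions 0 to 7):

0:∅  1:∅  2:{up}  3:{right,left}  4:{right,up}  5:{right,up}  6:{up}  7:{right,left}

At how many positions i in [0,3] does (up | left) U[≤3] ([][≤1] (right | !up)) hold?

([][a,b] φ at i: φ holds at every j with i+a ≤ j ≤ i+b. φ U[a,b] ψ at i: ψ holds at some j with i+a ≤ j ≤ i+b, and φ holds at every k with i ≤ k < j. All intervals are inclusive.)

3

Evaluate at each i in [0,3]:
  i=0: ✓ (rhs at j=0)
  i=1: ✗ (lhs fails at k=1 before rhs at j=3)
  i=2: ✓ (rhs at j=3; lhs holds on [2,2])
  i=3: ✓ (rhs at j=3)
Positions where it holds: {0, 2, 3} → 3.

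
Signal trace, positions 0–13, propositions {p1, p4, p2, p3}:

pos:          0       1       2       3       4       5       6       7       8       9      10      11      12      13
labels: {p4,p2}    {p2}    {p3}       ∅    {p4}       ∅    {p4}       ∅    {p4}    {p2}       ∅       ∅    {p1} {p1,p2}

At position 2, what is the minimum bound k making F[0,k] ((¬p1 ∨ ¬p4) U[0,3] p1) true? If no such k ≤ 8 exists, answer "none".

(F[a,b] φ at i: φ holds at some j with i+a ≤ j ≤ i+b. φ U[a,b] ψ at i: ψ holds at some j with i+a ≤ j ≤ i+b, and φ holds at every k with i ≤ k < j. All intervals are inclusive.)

7

Scan j = 2,3,… for ((¬p1 ∨ ¬p4) U[0,3] p1):
  j=2: fails
  j=3: fails
  j=4: fails
  j=5: fails
  j=6: fails
  j=7: fails
  j=8: fails
  j=9: holds
First hit at j=9, so smallest k = 9-2 = 7.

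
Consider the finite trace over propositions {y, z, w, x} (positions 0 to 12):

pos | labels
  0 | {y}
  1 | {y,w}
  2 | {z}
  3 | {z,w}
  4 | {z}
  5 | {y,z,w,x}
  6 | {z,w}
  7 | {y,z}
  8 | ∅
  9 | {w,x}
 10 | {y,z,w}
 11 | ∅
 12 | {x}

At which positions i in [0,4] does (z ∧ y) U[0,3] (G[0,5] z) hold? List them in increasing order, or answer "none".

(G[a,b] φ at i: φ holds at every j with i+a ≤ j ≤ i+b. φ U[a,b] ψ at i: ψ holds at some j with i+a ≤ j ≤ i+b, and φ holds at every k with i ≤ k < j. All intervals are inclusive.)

Evaluate at each i in [0,4]:
  i=0: ✗ (lhs fails at k=0 before rhs at j=2)
  i=1: ✗ (lhs fails at k=1 before rhs at j=2)
  i=2: ✓ (rhs at j=2)
  i=3: ✗ (no rhs in [3,6])
  i=4: ✗ (no rhs in [4,7])

2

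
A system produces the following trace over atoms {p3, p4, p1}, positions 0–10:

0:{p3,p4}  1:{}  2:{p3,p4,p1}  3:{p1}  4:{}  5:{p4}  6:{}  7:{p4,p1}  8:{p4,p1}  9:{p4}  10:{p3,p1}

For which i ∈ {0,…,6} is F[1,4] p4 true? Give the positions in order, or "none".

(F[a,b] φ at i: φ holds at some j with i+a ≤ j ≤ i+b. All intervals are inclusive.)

0, 1, 2, 3, 4, 5, 6

Evaluate at each i in [0,6]:
  i=0: ✓ (witness j=2)
  i=1: ✓ (witness j=2)
  i=2: ✓ (witness j=5)
  i=3: ✓ (witness j=5)
  i=4: ✓ (witness j=5)
  i=5: ✓ (witness j=7)
  i=6: ✓ (witness j=7)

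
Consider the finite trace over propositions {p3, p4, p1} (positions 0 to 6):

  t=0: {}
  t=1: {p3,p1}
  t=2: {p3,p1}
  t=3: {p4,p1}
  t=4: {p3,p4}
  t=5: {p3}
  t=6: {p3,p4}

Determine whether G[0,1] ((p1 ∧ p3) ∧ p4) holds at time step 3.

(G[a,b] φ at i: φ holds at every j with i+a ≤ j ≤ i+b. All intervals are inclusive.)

Check ((p1 ∧ p3) ∧ p4) at every j in [3,4]:
  j=3: false
  j=4: false
Fails at j=3 → formula fails.

False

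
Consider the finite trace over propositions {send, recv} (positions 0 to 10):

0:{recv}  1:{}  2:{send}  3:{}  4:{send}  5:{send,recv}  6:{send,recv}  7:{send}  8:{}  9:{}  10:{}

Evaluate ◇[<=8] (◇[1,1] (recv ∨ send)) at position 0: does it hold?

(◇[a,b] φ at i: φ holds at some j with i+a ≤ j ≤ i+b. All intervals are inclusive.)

Check ◇[1,1] (recv ∨ send) at each j in [0,8]:
  j=0: fails (none in [1,1])
  j=1: holds (witness at 2)
  j=2: fails (none in [3,3])
  j=3: holds (witness at 4)
  j=4: holds (witness at 5)
  j=5: holds (witness at 6)
  j=6: holds (witness at 7)
  j=7: fails (none in [8,8])
  j=8: fails (none in [9,9])
Found at j=1 → formula holds.

True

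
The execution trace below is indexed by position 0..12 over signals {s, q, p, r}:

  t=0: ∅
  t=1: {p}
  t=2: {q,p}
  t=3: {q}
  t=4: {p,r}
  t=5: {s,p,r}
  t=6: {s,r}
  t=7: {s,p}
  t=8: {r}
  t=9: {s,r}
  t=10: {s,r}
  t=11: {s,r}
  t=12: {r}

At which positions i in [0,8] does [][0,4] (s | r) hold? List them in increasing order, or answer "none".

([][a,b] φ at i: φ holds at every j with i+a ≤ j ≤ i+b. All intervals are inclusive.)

4, 5, 6, 7, 8

Evaluate at each i in [0,8]:
  i=0: ✗ (fails at j=0)
  i=1: ✗ (fails at j=1)
  i=2: ✗ (fails at j=2)
  i=3: ✗ (fails at j=3)
  i=4: ✓ (all of [4,8])
  i=5: ✓ (all of [5,9])
  i=6: ✓ (all of [6,10])
  i=7: ✓ (all of [7,11])
  i=8: ✓ (all of [8,12])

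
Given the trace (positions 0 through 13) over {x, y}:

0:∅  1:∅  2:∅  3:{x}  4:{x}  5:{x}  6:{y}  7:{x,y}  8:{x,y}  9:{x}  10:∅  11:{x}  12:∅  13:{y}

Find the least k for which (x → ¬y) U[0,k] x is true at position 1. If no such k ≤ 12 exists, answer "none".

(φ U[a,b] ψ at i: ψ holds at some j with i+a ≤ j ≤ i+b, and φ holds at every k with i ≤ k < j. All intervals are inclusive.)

2

Need earliest j ≥ 1 with x, and (x → ¬y) at every k in [1,j-1].
  j=1: rhs fails.
  j=2: rhs fails.
  j=3: rhs holds; lhs holds on [1,2]. k = 2.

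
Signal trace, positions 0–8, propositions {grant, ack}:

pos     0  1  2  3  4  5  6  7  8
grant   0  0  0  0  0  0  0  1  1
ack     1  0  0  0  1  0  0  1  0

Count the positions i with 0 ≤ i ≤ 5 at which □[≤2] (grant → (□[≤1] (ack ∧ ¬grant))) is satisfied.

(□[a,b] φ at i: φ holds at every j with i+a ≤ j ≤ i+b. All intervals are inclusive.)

Evaluate at each i in [0,5]:
  i=0: ✓ (all of [0,2])
  i=1: ✓ (all of [1,3])
  i=2: ✓ (all of [2,4])
  i=3: ✓ (all of [3,5])
  i=4: ✓ (all of [4,6])
  i=5: ✗ (fails at j=7)
Positions where it holds: {0, 1, 2, 3, 4} → 5.

5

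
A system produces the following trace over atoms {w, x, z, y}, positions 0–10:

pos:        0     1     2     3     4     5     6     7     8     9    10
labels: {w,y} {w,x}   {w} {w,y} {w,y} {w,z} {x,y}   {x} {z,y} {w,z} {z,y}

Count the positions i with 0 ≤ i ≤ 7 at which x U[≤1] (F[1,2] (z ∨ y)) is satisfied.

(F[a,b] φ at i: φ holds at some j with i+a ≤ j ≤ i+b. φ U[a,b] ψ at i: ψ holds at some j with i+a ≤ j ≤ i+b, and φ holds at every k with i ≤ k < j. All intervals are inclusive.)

Evaluate at each i in [0,7]:
  i=0: ✗ (lhs fails at k=0 before rhs at j=1)
  i=1: ✓ (rhs at j=1)
  i=2: ✓ (rhs at j=2)
  i=3: ✓ (rhs at j=3)
  i=4: ✓ (rhs at j=4)
  i=5: ✓ (rhs at j=5)
  i=6: ✓ (rhs at j=6)
  i=7: ✓ (rhs at j=7)
Positions where it holds: {1, 2, 3, 4, 5, 6, 7} → 7.

7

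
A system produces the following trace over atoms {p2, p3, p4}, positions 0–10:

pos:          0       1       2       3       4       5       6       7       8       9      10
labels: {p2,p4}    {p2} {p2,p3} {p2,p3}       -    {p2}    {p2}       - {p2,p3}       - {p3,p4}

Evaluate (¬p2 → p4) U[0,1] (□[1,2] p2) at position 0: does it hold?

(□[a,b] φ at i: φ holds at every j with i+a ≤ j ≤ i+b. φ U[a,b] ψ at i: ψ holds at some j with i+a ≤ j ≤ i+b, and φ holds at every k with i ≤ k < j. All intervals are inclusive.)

Need some j in [0,1] with □[1,2] p2, and (¬p2 → p4) at every k in [0,j-1].
  j=0: □[1,2] p2 holds; no prefix to check → satisfied.

Yes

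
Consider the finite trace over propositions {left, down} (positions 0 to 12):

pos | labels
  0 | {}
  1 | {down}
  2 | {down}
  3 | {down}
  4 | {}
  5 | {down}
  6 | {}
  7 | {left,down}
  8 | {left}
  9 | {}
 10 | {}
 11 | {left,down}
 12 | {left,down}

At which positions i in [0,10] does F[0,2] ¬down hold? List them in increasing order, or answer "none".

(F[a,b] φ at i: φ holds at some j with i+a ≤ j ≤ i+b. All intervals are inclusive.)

Evaluate at each i in [0,10]:
  i=0: ✓ (witness j=0)
  i=1: ✗ (none in [1,3])
  i=2: ✓ (witness j=4)
  i=3: ✓ (witness j=4)
  i=4: ✓ (witness j=4)
  i=5: ✓ (witness j=6)
  i=6: ✓ (witness j=6)
  i=7: ✓ (witness j=8)
  i=8: ✓ (witness j=8)
  i=9: ✓ (witness j=9)
  i=10: ✓ (witness j=10)

0, 2, 3, 4, 5, 6, 7, 8, 9, 10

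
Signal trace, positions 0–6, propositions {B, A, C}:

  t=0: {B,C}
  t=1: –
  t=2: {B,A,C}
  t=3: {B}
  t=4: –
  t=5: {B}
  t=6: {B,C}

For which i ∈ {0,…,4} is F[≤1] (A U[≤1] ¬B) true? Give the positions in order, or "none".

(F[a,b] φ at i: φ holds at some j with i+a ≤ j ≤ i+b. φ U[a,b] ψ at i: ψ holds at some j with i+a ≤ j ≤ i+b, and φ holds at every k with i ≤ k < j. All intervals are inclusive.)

Evaluate at each i in [0,4]:
  i=0: ✓ (witness j=1)
  i=1: ✓ (witness j=1)
  i=2: ✗ (none in [2,3])
  i=3: ✓ (witness j=4)
  i=4: ✓ (witness j=4)

0, 1, 3, 4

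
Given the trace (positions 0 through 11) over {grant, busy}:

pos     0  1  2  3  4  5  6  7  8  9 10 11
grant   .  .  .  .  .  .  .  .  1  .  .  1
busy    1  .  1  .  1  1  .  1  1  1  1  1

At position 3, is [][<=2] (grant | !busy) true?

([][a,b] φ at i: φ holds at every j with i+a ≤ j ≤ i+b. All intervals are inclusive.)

False

Check (grant | !busy) at every j in [3,5]:
  j=3: true
  j=4: false
  j=5: false
Fails at j=4 → formula fails.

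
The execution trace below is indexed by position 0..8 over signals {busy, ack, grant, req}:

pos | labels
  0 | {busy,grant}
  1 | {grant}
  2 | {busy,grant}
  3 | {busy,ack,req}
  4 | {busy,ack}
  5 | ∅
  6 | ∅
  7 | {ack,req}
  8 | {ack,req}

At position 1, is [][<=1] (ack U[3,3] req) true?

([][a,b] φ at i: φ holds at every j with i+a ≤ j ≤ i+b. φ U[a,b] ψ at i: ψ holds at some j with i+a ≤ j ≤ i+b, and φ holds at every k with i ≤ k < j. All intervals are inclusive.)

Check (ack U[3,3] req) at every j in [1,2]:
  j=1: fails
  j=2: fails
Fails at j=1 → formula fails.

No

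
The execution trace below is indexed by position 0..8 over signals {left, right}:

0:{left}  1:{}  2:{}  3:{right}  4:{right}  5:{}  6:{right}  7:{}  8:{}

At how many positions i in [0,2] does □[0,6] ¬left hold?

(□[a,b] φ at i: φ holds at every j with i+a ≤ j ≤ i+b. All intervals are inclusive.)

2

Evaluate at each i in [0,2]:
  i=0: ✗ (fails at j=0)
  i=1: ✓ (all of [1,7])
  i=2: ✓ (all of [2,8])
Positions where it holds: {1, 2} → 2.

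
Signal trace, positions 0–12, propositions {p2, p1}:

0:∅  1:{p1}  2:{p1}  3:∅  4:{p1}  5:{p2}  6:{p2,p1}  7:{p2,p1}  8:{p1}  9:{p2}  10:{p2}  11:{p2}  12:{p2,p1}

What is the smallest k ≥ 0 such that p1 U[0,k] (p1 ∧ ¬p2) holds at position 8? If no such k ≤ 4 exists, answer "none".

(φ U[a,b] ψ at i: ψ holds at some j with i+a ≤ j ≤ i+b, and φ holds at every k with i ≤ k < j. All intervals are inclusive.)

Need earliest j ≥ 8 with (p1 ∧ ¬p2), and p1 at every k in [8,j-1].
  j=8: rhs holds (empty prefix). k = 0.

0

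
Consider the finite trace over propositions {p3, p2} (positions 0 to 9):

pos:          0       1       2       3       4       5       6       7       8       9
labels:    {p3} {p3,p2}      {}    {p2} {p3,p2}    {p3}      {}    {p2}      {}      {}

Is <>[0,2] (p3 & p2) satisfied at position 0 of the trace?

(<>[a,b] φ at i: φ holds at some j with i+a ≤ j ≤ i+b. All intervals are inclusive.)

Holds

Check (p3 & p2) at each j in [0,2]:
  j=0: false
  j=1: true
  j=2: false
Found at j=1 → formula holds.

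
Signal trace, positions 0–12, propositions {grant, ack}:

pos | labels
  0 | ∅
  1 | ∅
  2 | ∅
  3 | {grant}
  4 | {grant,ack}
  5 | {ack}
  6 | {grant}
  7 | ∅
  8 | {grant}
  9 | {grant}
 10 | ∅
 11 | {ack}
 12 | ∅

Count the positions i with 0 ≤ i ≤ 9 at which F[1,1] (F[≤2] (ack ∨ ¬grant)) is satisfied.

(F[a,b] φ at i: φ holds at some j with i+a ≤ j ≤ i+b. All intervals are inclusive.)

10

Evaluate at each i in [0,9]:
  i=0: ✓ (witness j=1)
  i=1: ✓ (witness j=2)
  i=2: ✓ (witness j=3)
  i=3: ✓ (witness j=4)
  i=4: ✓ (witness j=5)
  i=5: ✓ (witness j=6)
  i=6: ✓ (witness j=7)
  i=7: ✓ (witness j=8)
  i=8: ✓ (witness j=9)
  i=9: ✓ (witness j=10)
Positions where it holds: {0, 1, 2, 3, 4, 5, 6, 7, 8, 9} → 10.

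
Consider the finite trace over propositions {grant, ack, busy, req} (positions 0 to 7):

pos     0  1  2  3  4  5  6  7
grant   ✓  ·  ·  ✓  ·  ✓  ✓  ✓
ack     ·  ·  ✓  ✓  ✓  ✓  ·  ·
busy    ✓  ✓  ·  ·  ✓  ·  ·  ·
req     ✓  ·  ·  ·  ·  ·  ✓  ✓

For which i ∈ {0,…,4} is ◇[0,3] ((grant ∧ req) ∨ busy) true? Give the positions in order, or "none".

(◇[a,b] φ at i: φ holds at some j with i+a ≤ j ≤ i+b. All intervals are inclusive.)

Evaluate at each i in [0,4]:
  i=0: ✓ (witness j=0)
  i=1: ✓ (witness j=1)
  i=2: ✓ (witness j=4)
  i=3: ✓ (witness j=4)
  i=4: ✓ (witness j=4)

0, 1, 2, 3, 4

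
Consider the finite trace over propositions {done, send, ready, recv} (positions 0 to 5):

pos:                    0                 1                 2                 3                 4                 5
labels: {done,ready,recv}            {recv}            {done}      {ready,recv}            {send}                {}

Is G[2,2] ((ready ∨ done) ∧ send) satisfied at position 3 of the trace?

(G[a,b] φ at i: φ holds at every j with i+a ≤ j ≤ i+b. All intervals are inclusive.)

Check ((ready ∨ done) ∧ send) at every j in [5,5]:
  j=5: false
Fails at j=5 → formula fails.

Does not hold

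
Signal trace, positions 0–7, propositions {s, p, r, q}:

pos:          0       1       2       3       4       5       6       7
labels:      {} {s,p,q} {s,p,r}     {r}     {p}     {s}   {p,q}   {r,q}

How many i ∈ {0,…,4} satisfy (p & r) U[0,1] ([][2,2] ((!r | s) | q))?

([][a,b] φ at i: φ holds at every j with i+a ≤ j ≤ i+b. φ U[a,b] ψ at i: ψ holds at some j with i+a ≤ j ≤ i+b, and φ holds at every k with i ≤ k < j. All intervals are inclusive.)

4

Evaluate at each i in [0,4]:
  i=0: ✓ (rhs at j=0)
  i=1: ✗ (lhs fails at k=1 before rhs at j=2)
  i=2: ✓ (rhs at j=2)
  i=3: ✓ (rhs at j=3)
  i=4: ✓ (rhs at j=4)
Positions where it holds: {0, 2, 3, 4} → 4.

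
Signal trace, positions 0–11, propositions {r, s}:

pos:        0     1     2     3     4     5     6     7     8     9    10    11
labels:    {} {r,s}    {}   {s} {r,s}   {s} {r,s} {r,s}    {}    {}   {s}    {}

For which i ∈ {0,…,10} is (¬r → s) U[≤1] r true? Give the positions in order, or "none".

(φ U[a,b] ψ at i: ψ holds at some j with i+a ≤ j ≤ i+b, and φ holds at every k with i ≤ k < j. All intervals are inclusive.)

1, 3, 4, 5, 6, 7

Evaluate at each i in [0,10]:
  i=0: ✗ (lhs fails at k=0 before rhs at j=1)
  i=1: ✓ (rhs at j=1)
  i=2: ✗ (no rhs in [2,3])
  i=3: ✓ (rhs at j=4; lhs holds on [3,3])
  i=4: ✓ (rhs at j=4)
  i=5: ✓ (rhs at j=6; lhs holds on [5,5])
  i=6: ✓ (rhs at j=6)
  i=7: ✓ (rhs at j=7)
  i=8: ✗ (no rhs in [8,9])
  i=9: ✗ (no rhs in [9,10])
  i=10: ✗ (no rhs in [10,11])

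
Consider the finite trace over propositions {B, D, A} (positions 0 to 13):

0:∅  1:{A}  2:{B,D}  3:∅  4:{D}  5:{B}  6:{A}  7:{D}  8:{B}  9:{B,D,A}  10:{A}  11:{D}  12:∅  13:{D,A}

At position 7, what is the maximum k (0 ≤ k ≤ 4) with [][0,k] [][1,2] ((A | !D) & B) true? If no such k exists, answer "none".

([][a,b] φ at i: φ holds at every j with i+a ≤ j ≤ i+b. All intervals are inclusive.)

[][1,2] ((A | !D) & B) must hold from j=7 onward; find where it first fails.
  j=7: holds
  j=8: fails
Holds on [7,7], so largest k = 0.

0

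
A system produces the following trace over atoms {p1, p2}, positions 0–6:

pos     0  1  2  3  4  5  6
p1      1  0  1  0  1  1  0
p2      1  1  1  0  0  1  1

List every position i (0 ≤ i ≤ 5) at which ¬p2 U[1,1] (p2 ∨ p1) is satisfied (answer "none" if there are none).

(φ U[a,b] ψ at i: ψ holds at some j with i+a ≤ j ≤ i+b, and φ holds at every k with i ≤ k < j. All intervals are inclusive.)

3, 4

Evaluate at each i in [0,5]:
  i=0: ✗ (lhs fails at k=0 before rhs at j=1)
  i=1: ✗ (lhs fails at k=1 before rhs at j=2)
  i=2: ✗ (no rhs in [3,3])
  i=3: ✓ (rhs at j=4; lhs holds on [3,3])
  i=4: ✓ (rhs at j=5; lhs holds on [4,4])
  i=5: ✗ (lhs fails at k=5 before rhs at j=6)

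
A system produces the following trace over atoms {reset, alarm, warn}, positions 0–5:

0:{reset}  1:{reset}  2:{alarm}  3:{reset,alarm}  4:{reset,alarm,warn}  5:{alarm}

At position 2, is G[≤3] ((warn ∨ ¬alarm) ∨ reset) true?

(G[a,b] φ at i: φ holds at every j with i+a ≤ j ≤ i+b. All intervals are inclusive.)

Does not hold

Check ((warn ∨ ¬alarm) ∨ reset) at every j in [2,5]:
  j=2: false
  j=3: true
  j=4: true
  j=5: false
Fails at j=2 → formula fails.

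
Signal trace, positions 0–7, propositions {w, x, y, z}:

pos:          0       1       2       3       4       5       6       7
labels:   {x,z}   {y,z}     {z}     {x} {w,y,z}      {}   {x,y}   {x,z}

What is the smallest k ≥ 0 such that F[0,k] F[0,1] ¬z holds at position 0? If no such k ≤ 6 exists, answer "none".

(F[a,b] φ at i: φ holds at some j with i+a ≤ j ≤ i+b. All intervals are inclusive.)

Scan j = 0,1,… for F[0,1] ¬z:
  j=0: fails
  j=1: fails
  j=2: holds
First hit at j=2, so smallest k = 2-0 = 2.

2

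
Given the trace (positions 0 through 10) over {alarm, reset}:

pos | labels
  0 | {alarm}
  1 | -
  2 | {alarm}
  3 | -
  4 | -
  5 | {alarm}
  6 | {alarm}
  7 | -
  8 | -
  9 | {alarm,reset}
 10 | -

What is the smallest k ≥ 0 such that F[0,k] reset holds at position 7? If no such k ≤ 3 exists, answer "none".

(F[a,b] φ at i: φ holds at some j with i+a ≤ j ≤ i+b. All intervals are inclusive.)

2

Scan j = 7,8,… for reset:
  j=7: fails
  j=8: fails
  j=9: holds
First hit at j=9, so smallest k = 9-7 = 2.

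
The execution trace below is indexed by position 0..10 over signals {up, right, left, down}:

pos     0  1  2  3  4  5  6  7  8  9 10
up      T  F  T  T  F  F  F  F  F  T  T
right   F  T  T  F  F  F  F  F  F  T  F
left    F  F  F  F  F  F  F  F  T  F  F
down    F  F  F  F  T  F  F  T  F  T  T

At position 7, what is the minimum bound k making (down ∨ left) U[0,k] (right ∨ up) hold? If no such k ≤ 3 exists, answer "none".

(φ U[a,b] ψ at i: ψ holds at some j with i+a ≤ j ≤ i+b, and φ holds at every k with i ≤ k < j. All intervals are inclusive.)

2

Need earliest j ≥ 7 with (right ∨ up), and (down ∨ left) at every k in [7,j-1].
  j=7: rhs fails.
  j=8: rhs fails.
  j=9: rhs holds; lhs holds on [7,8]. k = 2.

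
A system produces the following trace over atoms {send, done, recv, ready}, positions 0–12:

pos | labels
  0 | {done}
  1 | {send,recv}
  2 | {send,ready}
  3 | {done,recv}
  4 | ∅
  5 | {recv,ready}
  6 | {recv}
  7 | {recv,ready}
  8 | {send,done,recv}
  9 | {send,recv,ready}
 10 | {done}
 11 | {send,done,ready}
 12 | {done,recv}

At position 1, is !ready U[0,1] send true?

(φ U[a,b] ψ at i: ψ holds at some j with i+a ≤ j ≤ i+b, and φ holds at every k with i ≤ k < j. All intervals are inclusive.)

Need some j in [1,2] with send, and !ready at every k in [1,j-1].
  j=1: send holds; no prefix to check → satisfied.

Holds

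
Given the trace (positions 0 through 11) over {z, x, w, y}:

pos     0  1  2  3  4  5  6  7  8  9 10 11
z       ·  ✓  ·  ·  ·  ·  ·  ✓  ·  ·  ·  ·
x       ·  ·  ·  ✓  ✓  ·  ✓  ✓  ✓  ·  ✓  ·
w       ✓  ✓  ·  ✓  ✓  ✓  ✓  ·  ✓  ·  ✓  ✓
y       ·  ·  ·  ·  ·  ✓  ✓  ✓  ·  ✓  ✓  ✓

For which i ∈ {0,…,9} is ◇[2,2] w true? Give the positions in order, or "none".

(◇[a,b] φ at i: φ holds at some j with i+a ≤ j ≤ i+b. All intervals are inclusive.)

1, 2, 3, 4, 6, 8, 9

Evaluate at each i in [0,9]:
  i=0: ✗ (none in [2,2])
  i=1: ✓ (witness j=3)
  i=2: ✓ (witness j=4)
  i=3: ✓ (witness j=5)
  i=4: ✓ (witness j=6)
  i=5: ✗ (none in [7,7])
  i=6: ✓ (witness j=8)
  i=7: ✗ (none in [9,9])
  i=8: ✓ (witness j=10)
  i=9: ✓ (witness j=11)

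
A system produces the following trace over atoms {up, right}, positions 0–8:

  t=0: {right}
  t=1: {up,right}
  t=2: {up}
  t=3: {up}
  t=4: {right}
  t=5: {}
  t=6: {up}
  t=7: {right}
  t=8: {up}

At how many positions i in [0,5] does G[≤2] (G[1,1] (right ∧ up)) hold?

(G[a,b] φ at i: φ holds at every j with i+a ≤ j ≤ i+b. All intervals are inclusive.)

Evaluate at each i in [0,5]:
  i=0: ✗ (fails at j=1)
  i=1: ✗ (fails at j=1)
  i=2: ✗ (fails at j=2)
  i=3: ✗ (fails at j=3)
  i=4: ✗ (fails at j=4)
  i=5: ✗ (fails at j=5)
Positions where it holds: {} → 0.

0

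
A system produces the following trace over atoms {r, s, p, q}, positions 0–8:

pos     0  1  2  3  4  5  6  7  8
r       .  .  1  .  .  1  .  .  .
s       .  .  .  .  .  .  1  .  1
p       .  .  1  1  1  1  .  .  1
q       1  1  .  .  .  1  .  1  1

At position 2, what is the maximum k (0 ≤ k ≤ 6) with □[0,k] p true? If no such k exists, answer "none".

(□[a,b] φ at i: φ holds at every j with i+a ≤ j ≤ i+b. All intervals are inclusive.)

3

p must hold from j=2 onward; find where it first fails.
  j=2: holds
  j=3: holds
  j=4: holds
  j=5: holds
  j=6: fails
Holds on [2,5], so largest k = 3.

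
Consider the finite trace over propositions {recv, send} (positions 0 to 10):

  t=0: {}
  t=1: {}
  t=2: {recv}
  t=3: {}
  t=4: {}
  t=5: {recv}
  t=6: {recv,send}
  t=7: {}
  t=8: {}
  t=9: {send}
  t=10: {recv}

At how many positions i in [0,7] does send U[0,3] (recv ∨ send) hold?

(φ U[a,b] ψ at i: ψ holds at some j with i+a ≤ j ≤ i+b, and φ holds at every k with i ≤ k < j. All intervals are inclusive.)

3

Evaluate at each i in [0,7]:
  i=0: ✗ (lhs fails at k=0 before rhs at j=2)
  i=1: ✗ (lhs fails at k=1 before rhs at j=2)
  i=2: ✓ (rhs at j=2)
  i=3: ✗ (lhs fails at k=3 before rhs at j=5)
  i=4: ✗ (lhs fails at k=4 before rhs at j=5)
  i=5: ✓ (rhs at j=5)
  i=6: ✓ (rhs at j=6)
  i=7: ✗ (lhs fails at k=7 before rhs at j=9)
Positions where it holds: {2, 5, 6} → 3.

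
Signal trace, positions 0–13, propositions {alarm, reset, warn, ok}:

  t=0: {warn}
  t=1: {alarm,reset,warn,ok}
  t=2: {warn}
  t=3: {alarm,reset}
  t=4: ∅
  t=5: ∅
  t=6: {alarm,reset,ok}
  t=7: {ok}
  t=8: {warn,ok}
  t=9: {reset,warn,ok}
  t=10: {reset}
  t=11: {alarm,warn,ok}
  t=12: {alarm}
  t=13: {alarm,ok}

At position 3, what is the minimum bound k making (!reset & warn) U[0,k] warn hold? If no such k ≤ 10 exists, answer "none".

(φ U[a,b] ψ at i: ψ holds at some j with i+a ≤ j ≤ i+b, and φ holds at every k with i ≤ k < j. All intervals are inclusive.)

none

Need earliest j ≥ 3 with warn, and (!reset & warn) at every k in [3,j-1].
  j=3: rhs fails.
  j=4: rhs fails.
  j=5: rhs fails.
  j=6: rhs fails.
  j=7: rhs fails.
  j=8: rhs holds but lhs fails at k=3.
  j=9: rhs holds but lhs fails at k=3.
  j=10: rhs fails.
  j=11: rhs holds but lhs fails at k=3.
  j=12: rhs fails.
  j=13: rhs fails.
No witness within the range → none.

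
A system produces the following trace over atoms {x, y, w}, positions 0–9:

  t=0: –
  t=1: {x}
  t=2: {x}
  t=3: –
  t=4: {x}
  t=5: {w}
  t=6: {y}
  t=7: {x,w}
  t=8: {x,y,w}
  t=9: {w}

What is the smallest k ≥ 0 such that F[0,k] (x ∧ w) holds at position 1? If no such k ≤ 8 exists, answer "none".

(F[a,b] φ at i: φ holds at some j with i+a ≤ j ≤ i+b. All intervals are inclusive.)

6

Scan j = 1,2,… for (x ∧ w):
  j=1: fails
  j=2: fails
  j=3: fails
  j=4: fails
  j=5: fails
  j=6: fails
  j=7: holds
First hit at j=7, so smallest k = 7-1 = 6.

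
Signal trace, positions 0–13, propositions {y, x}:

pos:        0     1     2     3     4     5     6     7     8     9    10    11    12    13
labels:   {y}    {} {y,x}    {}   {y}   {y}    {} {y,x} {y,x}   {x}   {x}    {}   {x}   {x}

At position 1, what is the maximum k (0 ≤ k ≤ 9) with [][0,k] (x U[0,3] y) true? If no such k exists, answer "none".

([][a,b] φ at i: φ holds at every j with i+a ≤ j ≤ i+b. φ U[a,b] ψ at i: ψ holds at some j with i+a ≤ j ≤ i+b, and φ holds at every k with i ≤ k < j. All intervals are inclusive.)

none

(x U[0,3] y) must hold from j=1 onward; find where it first fails.
  j=1: fails → no k works.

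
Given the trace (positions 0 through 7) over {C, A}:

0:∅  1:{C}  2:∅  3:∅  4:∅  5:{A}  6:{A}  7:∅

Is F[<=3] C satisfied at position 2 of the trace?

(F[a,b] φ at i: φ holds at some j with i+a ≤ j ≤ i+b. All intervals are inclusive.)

False

Check C at each j in [2,5]:
  j=2: false
  j=3: false
  j=4: false
  j=5: false
No position in the window satisfies it → formula fails.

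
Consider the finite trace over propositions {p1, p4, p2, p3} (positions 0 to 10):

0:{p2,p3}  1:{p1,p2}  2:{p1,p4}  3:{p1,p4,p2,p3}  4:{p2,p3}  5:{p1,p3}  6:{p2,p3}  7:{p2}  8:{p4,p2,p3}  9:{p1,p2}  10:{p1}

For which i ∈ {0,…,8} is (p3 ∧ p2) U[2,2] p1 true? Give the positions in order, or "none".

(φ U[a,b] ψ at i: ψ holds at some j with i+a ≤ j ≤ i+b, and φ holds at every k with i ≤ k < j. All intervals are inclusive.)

Evaluate at each i in [0,8]:
  i=0: ✗ (lhs fails at k=1 before rhs at j=2)
  i=1: ✗ (lhs fails at k=1 before rhs at j=3)
  i=2: ✗ (no rhs in [4,4])
  i=3: ✓ (rhs at j=5; lhs holds on [3,4])
  i=4: ✗ (no rhs in [6,6])
  i=5: ✗ (no rhs in [7,7])
  i=6: ✗ (no rhs in [8,8])
  i=7: ✗ (lhs fails at k=7 before rhs at j=9)
  i=8: ✗ (lhs fails at k=9 before rhs at j=10)

3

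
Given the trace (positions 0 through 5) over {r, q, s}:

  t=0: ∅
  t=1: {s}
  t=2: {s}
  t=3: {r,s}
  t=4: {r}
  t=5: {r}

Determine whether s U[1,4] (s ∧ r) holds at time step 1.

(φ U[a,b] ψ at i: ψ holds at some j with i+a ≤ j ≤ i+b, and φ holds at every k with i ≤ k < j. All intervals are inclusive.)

Need some j in [2,5] with (s ∧ r), and s at every k in [1,j-1].
  j=2: (s ∧ r) false.
  j=3: (s ∧ r) holds; s holds at every k in [1,2] → satisfied.

Yes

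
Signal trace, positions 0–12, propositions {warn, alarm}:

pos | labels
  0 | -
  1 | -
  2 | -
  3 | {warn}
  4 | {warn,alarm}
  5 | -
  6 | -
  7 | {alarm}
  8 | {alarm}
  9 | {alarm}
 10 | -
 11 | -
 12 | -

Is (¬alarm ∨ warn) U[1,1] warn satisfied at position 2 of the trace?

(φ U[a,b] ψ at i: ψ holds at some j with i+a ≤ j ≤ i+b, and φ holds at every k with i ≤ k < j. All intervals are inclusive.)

Need some j in [3,3] with warn, and (¬alarm ∨ warn) at every k in [2,j-1].
  j=3: warn holds; (¬alarm ∨ warn) holds at every k in [2,2] → satisfied.

Holds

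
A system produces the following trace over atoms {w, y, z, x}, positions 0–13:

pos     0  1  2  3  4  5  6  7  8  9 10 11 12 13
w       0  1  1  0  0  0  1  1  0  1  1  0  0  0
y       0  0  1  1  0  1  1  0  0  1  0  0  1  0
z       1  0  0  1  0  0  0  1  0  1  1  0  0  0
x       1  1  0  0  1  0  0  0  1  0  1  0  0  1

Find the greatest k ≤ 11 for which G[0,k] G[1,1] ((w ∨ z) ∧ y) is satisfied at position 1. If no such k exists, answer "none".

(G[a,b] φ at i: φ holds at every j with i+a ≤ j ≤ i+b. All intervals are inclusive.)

1

G[1,1] ((w ∨ z) ∧ y) must hold from j=1 onward; find where it first fails.
  j=1: holds
  j=2: holds
  j=3: fails
Holds on [1,2], so largest k = 1.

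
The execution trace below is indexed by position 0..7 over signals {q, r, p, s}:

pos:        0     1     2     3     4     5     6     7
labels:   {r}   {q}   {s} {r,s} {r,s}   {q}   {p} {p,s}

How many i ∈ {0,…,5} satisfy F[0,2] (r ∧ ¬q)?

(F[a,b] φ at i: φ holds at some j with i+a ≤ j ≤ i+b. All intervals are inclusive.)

Evaluate at each i in [0,5]:
  i=0: ✓ (witness j=0)
  i=1: ✓ (witness j=3)
  i=2: ✓ (witness j=3)
  i=3: ✓ (witness j=3)
  i=4: ✓ (witness j=4)
  i=5: ✗ (none in [5,7])
Positions where it holds: {0, 1, 2, 3, 4} → 5.

5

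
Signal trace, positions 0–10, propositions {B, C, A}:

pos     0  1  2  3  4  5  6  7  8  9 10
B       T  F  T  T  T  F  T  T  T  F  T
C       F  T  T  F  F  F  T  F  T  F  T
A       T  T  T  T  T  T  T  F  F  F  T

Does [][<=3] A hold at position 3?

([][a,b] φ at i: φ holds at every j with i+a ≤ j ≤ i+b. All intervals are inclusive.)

True

Check A at every j in [3,6]:
  j=3: true
  j=4: true
  j=5: true
  j=6: true
All positions satisfy it → formula holds.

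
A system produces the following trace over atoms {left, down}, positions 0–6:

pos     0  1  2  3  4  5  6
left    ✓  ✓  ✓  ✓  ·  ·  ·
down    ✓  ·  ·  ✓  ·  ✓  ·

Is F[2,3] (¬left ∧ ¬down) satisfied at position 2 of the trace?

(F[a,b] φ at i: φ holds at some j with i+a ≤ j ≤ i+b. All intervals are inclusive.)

Holds

Check (¬left ∧ ¬down) at each j in [4,5]:
  j=4: true
  j=5: false
Found at j=4 → formula holds.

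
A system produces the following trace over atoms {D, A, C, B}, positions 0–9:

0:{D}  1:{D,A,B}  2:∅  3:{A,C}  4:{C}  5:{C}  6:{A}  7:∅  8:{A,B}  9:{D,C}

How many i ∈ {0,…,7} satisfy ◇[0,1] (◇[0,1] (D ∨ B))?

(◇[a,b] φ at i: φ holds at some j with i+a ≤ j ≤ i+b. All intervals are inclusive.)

4

Evaluate at each i in [0,7]:
  i=0: ✓ (witness j=0)
  i=1: ✓ (witness j=1)
  i=2: ✗ (none in [2,3])
  i=3: ✗ (none in [3,4])
  i=4: ✗ (none in [4,5])
  i=5: ✗ (none in [5,6])
  i=6: ✓ (witness j=7)
  i=7: ✓ (witness j=7)
Positions where it holds: {0, 1, 6, 7} → 4.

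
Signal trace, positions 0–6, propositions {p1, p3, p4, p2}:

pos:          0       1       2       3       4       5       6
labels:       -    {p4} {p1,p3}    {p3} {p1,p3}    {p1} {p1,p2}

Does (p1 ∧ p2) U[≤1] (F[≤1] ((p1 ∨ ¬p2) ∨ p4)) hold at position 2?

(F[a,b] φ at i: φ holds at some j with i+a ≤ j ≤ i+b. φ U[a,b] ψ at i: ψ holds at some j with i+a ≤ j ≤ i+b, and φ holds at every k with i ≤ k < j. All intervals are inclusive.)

Need some j in [2,3] with F[≤1] ((p1 ∨ ¬p2) ∨ p4), and (p1 ∧ p2) at every k in [2,j-1].
  j=2: F[≤1] ((p1 ∨ ¬p2) ∨ p4) holds; no prefix to check → satisfied.

Yes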